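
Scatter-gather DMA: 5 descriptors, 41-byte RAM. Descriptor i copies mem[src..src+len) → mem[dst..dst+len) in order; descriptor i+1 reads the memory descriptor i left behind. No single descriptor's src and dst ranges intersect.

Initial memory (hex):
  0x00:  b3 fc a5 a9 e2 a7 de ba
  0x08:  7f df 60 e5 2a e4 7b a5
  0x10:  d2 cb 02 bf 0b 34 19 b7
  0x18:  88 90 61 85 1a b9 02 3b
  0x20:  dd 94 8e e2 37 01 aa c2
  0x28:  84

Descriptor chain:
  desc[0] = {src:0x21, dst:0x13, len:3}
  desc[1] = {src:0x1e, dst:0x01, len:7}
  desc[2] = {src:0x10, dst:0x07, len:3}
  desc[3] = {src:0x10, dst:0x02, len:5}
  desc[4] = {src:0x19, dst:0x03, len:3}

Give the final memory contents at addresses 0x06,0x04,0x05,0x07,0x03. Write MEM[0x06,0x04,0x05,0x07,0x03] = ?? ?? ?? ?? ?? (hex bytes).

#0 dst[0x13+3] := {0x94,0x8e,0xe2}
#1 dst[0x01+7] := {0x02,0x3b,0xdd,0x94,0x8e,0xe2,0x37}
#2 dst[0x07+3] := {0xd2,0xcb,0x02}
#3 dst[0x02+5] := {0xd2,0xcb,0x02,0x94,0x8e}
#4 dst[0x03+3] := {0x90,0x61,0x85}
query mem[0x06]=0x8e, mem[0x04]=0x61, mem[0x05]=0x85, mem[0x07]=0xd2, mem[0x03]=0x90

MEM[0x06,0x04,0x05,0x07,0x03] = 8e 61 85 d2 90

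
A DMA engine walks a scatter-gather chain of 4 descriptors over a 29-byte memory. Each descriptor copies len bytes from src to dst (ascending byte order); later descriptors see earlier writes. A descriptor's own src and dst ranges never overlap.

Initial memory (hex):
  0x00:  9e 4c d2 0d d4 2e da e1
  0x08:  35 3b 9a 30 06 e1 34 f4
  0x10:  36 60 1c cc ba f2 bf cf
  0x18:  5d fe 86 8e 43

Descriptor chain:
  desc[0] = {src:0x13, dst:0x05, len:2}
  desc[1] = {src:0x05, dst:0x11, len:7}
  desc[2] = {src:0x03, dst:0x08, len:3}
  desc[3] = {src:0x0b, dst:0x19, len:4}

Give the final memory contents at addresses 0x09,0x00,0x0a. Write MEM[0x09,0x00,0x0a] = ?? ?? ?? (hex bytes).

MEM[0x09,0x00,0x0a] = d4 9e cc

D0: mem[0x05..0x06] <- [cc ba]
D1: mem[0x11..0x17] <- [cc ba e1 35 3b 9a 30]
D2: mem[0x08..0x0a] <- [0d d4 cc]
D3: mem[0x19..0x1c] <- [30 06 e1 34]
query mem[0x09]=0xd4, mem[0x00]=0x9e, mem[0x0a]=0xcc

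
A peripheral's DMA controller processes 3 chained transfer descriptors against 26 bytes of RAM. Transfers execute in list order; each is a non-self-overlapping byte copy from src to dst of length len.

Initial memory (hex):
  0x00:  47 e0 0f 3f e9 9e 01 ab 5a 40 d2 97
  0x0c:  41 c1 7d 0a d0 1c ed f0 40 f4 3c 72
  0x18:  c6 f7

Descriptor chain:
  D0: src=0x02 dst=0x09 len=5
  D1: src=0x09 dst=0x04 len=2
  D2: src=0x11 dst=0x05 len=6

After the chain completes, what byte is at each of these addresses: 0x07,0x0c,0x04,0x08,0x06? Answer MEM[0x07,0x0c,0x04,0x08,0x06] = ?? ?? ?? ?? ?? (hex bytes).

MEM[0x07,0x0c,0x04,0x08,0x06] = f0 9e 0f 40 ed

D0: mem[0x09..0x0d] <- [0f 3f e9 9e 01]
D1: mem[0x04..0x05] <- [0f 3f]
D2: mem[0x05..0x0a] <- [1c ed f0 40 f4 3c]
query mem[0x07]=0xf0, mem[0x0c]=0x9e, mem[0x04]=0x0f, mem[0x08]=0x40, mem[0x06]=0xed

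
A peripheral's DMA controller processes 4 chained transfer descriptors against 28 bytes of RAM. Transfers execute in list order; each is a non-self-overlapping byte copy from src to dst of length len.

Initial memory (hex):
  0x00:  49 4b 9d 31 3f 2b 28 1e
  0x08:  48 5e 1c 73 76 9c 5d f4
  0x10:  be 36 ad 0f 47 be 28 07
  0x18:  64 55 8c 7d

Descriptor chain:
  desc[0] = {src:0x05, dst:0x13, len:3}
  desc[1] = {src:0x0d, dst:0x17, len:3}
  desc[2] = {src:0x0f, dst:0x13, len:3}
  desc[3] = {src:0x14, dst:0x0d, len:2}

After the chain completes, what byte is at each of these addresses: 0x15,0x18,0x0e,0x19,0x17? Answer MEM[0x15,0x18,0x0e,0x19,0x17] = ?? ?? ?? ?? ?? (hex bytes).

  after D0: wrote 3B at 0x13 = 2b281e
  after D1: wrote 3B at 0x17 = 9c5df4
  after D2: wrote 3B at 0x13 = f4be36
  after D3: wrote 2B at 0x0d = be36
query mem[0x15]=0x36, mem[0x18]=0x5d, mem[0x0e]=0x36, mem[0x19]=0xf4, mem[0x17]=0x9c

MEM[0x15,0x18,0x0e,0x19,0x17] = 36 5d 36 f4 9c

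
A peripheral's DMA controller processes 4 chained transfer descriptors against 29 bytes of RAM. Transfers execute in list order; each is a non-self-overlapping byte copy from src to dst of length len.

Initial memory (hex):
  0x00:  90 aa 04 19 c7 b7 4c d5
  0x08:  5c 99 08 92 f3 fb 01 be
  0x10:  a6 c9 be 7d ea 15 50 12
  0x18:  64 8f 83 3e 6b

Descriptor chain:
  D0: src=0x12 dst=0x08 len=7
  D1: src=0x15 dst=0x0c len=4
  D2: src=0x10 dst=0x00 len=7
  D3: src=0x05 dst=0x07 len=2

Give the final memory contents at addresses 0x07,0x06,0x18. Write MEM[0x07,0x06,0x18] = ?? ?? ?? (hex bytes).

MEM[0x07,0x06,0x18] = 15 50 64

D0: mem[0x08..0x0e] <- [be 7d ea 15 50 12 64]
D1: mem[0x0c..0x0f] <- [15 50 12 64]
D2: mem[0x00..0x06] <- [a6 c9 be 7d ea 15 50]
D3: mem[0x07..0x08] <- [15 50]
query mem[0x07]=0x15, mem[0x06]=0x50, mem[0x18]=0x64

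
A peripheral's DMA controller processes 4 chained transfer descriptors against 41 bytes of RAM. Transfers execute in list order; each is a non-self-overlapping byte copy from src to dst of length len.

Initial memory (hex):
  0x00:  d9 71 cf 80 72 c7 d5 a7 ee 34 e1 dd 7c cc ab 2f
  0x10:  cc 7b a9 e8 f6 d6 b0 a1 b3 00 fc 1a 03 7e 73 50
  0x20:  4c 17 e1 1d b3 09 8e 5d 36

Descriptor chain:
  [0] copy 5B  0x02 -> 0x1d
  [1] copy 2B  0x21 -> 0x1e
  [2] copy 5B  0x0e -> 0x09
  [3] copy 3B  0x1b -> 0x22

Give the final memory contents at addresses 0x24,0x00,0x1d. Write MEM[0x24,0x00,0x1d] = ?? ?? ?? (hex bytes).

MEM[0x24,0x00,0x1d] = cf d9 cf

  after D0: wrote 5B at 0x1d = cf8072c7d5
  after D1: wrote 2B at 0x1e = d5e1
  after D2: wrote 5B at 0x09 = ab2fcc7ba9
  after D3: wrote 3B at 0x22 = 1a03cf
query mem[0x24]=0xcf, mem[0x00]=0xd9, mem[0x1d]=0xcf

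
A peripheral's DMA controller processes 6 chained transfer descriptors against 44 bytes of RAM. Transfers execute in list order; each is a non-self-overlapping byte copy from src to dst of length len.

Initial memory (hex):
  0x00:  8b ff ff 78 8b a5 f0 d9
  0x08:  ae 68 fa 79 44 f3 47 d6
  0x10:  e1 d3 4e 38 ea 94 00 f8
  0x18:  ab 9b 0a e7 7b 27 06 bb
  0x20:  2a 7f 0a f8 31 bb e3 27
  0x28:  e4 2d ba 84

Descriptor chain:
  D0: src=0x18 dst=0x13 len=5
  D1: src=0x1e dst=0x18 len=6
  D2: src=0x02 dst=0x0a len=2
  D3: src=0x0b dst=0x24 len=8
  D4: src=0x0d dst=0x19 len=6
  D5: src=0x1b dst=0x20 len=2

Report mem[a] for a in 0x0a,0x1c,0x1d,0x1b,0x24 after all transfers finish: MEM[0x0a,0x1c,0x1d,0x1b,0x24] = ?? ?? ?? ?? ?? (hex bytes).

  after D0: wrote 5B at 0x13 = ab9b0ae77b
  after D1: wrote 6B at 0x18 = 06bb2a7f0af8
  after D2: wrote 2B at 0x0a = ff78
  after D3: wrote 8B at 0x24 = 7844f347d6e1d34e
  after D4: wrote 6B at 0x19 = f347d6e1d34e
  after D5: wrote 2B at 0x20 = d6e1
query mem[0x0a]=0xff, mem[0x1c]=0xe1, mem[0x1d]=0xd3, mem[0x1b]=0xd6, mem[0x24]=0x78

MEM[0x0a,0x1c,0x1d,0x1b,0x24] = ff e1 d3 d6 78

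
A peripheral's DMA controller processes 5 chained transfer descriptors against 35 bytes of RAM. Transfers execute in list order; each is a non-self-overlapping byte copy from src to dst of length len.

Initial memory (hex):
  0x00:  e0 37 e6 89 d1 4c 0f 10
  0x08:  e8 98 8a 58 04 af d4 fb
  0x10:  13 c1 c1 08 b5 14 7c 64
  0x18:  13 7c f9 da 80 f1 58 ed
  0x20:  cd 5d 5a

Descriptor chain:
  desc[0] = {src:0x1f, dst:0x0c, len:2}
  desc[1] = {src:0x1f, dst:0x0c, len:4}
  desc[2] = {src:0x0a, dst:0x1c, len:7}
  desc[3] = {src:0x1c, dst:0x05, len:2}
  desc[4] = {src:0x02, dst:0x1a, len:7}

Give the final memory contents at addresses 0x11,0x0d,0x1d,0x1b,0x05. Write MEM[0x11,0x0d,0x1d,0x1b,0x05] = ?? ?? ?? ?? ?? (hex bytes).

#0 dst[0x0c+2] := {0xed,0xcd}
#1 dst[0x0c+4] := {0xed,0xcd,0x5d,0x5a}
#2 dst[0x1c+7] := {0x8a,0x58,0xed,0xcd,0x5d,0x5a,0x13}
#3 dst[0x05+2] := {0x8a,0x58}
#4 dst[0x1a+7] := {0xe6,0x89,0xd1,0x8a,0x58,0x10,0xe8}
query mem[0x11]=0xc1, mem[0x0d]=0xcd, mem[0x1d]=0x8a, mem[0x1b]=0x89, mem[0x05]=0x8a

MEM[0x11,0x0d,0x1d,0x1b,0x05] = c1 cd 8a 89 8a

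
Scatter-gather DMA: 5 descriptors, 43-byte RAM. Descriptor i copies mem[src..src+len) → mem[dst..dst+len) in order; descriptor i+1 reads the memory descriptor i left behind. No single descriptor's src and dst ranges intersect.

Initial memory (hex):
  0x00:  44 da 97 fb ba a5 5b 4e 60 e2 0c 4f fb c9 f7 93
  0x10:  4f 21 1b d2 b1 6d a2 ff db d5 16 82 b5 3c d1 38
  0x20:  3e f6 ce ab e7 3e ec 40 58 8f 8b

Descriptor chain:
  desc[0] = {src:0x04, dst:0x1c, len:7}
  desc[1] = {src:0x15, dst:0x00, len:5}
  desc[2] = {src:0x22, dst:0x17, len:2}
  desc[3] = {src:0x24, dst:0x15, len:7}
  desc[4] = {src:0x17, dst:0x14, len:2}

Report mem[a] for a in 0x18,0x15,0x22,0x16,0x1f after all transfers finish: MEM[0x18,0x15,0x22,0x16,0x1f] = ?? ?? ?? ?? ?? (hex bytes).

MEM[0x18,0x15,0x22,0x16,0x1f] = 40 40 0c 3e 4e

[0] 0x04->0x1c len=7 : ba a5 5b 4e 60 e2 0c
[1] 0x15->0x00 len=5 : 6d a2 ff db d5
[2] 0x22->0x17 len=2 : 0c ab
[3] 0x24->0x15 len=7 : e7 3e ec 40 58 8f 8b
[4] 0x17->0x14 len=2 : ec 40
query mem[0x18]=0x40, mem[0x15]=0x40, mem[0x22]=0x0c, mem[0x16]=0x3e, mem[0x1f]=0x4e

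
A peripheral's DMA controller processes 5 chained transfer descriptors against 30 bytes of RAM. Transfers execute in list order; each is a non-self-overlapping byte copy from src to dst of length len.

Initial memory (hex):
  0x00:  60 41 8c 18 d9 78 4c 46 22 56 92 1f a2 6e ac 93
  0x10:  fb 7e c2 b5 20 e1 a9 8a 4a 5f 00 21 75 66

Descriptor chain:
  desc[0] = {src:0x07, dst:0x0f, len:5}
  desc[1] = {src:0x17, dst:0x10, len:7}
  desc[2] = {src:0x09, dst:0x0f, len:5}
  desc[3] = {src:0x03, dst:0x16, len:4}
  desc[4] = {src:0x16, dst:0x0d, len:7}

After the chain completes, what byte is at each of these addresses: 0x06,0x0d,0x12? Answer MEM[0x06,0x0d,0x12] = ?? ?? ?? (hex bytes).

MEM[0x06,0x0d,0x12] = 4c 18 21

#0 dst[0x0f+5] := {0x46,0x22,0x56,0x92,0x1f}
#1 dst[0x10+7] := {0x8a,0x4a,0x5f,0x00,0x21,0x75,0x66}
#2 dst[0x0f+5] := {0x56,0x92,0x1f,0xa2,0x6e}
#3 dst[0x16+4] := {0x18,0xd9,0x78,0x4c}
#4 dst[0x0d+7] := {0x18,0xd9,0x78,0x4c,0x00,0x21,0x75}
query mem[0x06]=0x4c, mem[0x0d]=0x18, mem[0x12]=0x21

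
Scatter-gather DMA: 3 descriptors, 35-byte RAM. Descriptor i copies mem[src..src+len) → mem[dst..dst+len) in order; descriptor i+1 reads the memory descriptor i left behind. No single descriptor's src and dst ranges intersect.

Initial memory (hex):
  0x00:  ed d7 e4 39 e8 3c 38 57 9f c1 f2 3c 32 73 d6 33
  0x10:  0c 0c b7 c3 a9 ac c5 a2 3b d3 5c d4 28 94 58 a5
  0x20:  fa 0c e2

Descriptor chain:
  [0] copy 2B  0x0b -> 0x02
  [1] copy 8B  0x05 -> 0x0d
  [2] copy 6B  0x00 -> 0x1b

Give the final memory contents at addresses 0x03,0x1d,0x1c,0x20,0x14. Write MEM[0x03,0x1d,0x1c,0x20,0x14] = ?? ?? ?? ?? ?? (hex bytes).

MEM[0x03,0x1d,0x1c,0x20,0x14] = 32 3c d7 3c 32

  after D0: wrote 2B at 0x02 = 3c32
  after D1: wrote 8B at 0x0d = 3c38579fc1f23c32
  after D2: wrote 6B at 0x1b = edd73c32e83c
query mem[0x03]=0x32, mem[0x1d]=0x3c, mem[0x1c]=0xd7, mem[0x20]=0x3c, mem[0x14]=0x32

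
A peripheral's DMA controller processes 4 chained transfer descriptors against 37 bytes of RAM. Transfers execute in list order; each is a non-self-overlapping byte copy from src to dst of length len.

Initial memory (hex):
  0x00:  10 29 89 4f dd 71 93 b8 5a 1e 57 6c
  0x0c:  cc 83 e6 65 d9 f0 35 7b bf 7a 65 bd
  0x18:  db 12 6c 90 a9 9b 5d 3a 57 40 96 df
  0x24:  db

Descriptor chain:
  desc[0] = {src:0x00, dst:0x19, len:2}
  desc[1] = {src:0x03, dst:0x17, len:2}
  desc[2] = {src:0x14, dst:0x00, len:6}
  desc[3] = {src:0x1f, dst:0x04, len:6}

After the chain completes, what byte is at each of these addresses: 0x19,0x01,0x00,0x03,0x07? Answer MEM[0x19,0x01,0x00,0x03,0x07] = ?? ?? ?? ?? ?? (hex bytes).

  after D0: wrote 2B at 0x19 = 1029
  after D1: wrote 2B at 0x17 = 4fdd
  after D2: wrote 6B at 0x00 = bf7a654fdd10
  after D3: wrote 6B at 0x04 = 3a574096dfdb
query mem[0x19]=0x10, mem[0x01]=0x7a, mem[0x00]=0xbf, mem[0x03]=0x4f, mem[0x07]=0x96

MEM[0x19,0x01,0x00,0x03,0x07] = 10 7a bf 4f 96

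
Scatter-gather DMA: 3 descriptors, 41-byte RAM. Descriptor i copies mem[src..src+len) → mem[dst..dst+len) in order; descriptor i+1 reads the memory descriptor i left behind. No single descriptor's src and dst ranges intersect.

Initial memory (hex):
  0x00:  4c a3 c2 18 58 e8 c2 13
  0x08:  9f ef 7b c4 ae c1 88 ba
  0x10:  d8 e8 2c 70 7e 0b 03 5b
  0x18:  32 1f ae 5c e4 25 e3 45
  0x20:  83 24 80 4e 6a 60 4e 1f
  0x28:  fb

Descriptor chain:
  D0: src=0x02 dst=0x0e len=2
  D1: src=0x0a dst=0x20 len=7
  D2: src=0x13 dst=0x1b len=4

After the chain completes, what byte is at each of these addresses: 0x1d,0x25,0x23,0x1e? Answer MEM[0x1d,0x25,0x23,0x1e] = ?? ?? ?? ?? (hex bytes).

  after D0: wrote 2B at 0x0e = c218
  after D1: wrote 7B at 0x20 = 7bc4aec1c218d8
  after D2: wrote 4B at 0x1b = 707e0b03
query mem[0x1d]=0x0b, mem[0x25]=0x18, mem[0x23]=0xc1, mem[0x1e]=0x03

MEM[0x1d,0x25,0x23,0x1e] = 0b 18 c1 03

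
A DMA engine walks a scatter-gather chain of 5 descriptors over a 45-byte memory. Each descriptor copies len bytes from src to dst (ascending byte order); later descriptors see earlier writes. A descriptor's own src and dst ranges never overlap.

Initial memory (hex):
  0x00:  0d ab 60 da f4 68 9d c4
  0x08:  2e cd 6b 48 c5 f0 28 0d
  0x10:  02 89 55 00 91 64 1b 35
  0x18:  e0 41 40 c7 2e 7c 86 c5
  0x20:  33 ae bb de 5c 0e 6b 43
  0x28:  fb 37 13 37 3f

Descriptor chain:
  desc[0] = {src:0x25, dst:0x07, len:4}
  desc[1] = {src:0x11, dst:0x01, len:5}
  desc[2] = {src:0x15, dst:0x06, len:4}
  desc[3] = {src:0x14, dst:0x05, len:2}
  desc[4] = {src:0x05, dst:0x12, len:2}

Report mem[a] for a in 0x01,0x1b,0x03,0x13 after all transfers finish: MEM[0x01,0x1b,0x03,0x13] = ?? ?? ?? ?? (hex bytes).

MEM[0x01,0x1b,0x03,0x13] = 89 c7 00 64

[0] 0x25->0x07 len=4 : 0e 6b 43 fb
[1] 0x11->0x01 len=5 : 89 55 00 91 64
[2] 0x15->0x06 len=4 : 64 1b 35 e0
[3] 0x14->0x05 len=2 : 91 64
[4] 0x05->0x12 len=2 : 91 64
query mem[0x01]=0x89, mem[0x1b]=0xc7, mem[0x03]=0x00, mem[0x13]=0x64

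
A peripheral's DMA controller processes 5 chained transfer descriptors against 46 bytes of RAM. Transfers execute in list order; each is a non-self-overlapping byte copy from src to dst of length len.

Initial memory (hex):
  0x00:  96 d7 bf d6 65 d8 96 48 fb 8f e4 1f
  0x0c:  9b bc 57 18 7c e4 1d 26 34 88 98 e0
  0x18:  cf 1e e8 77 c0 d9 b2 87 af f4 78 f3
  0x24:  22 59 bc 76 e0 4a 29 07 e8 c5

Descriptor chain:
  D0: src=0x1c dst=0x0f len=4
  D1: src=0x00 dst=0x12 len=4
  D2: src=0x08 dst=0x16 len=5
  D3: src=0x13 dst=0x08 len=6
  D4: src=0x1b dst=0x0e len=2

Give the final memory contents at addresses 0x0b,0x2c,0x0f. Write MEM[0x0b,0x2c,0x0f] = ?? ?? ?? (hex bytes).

[0] 0x1c->0x0f len=4 : c0 d9 b2 87
[1] 0x00->0x12 len=4 : 96 d7 bf d6
[2] 0x08->0x16 len=5 : fb 8f e4 1f 9b
[3] 0x13->0x08 len=6 : d7 bf d6 fb 8f e4
[4] 0x1b->0x0e len=2 : 77 c0
query mem[0x0b]=0xfb, mem[0x2c]=0xe8, mem[0x0f]=0xc0

MEM[0x0b,0x2c,0x0f] = fb e8 c0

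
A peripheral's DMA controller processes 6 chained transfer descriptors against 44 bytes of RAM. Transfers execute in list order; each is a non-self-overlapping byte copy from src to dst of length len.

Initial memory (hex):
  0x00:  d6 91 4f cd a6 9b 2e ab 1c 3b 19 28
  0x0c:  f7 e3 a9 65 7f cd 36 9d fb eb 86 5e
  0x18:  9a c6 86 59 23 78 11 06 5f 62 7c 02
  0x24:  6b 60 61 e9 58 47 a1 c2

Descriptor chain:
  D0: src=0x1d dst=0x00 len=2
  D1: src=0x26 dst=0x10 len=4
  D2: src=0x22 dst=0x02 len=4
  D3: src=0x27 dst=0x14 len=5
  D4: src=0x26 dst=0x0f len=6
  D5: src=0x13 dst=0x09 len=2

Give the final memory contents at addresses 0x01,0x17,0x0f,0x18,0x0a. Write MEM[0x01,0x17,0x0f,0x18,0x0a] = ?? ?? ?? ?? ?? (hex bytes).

MEM[0x01,0x17,0x0f,0x18,0x0a] = 11 a1 61 c2 c2

[0] 0x1d->0x00 len=2 : 78 11
[1] 0x26->0x10 len=4 : 61 e9 58 47
[2] 0x22->0x02 len=4 : 7c 02 6b 60
[3] 0x27->0x14 len=5 : e9 58 47 a1 c2
[4] 0x26->0x0f len=6 : 61 e9 58 47 a1 c2
[5] 0x13->0x09 len=2 : a1 c2
query mem[0x01]=0x11, mem[0x17]=0xa1, mem[0x0f]=0x61, mem[0x18]=0xc2, mem[0x0a]=0xc2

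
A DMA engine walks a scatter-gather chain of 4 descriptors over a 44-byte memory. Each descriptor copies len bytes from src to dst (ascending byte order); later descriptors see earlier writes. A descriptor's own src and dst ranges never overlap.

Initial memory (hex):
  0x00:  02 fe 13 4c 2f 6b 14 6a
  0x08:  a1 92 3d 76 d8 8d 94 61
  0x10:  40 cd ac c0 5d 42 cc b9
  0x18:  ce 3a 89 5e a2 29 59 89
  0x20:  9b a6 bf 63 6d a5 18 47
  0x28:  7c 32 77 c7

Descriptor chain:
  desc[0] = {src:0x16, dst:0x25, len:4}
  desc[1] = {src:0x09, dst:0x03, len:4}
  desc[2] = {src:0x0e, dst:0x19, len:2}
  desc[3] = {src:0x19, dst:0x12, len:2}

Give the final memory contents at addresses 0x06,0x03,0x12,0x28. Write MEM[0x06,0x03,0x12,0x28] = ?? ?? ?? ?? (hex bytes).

#0 dst[0x25+4] := {0xcc,0xb9,0xce,0x3a}
#1 dst[0x03+4] := {0x92,0x3d,0x76,0xd8}
#2 dst[0x19+2] := {0x94,0x61}
#3 dst[0x12+2] := {0x94,0x61}
query mem[0x06]=0xd8, mem[0x03]=0x92, mem[0x12]=0x94, mem[0x28]=0x3a

MEM[0x06,0x03,0x12,0x28] = d8 92 94 3a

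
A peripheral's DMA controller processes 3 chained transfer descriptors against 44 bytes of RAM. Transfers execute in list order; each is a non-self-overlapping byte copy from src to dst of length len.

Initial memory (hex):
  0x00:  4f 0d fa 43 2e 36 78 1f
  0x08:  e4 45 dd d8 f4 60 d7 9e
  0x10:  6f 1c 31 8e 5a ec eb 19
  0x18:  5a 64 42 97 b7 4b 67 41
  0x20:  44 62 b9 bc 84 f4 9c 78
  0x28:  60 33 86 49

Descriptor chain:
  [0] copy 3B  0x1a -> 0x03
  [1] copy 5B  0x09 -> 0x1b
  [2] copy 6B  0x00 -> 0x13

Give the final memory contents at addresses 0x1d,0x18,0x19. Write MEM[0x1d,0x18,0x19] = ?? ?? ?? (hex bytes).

MEM[0x1d,0x18,0x19] = d8 b7 64

D0: mem[0x03..0x05] <- [42 97 b7]
D1: mem[0x1b..0x1f] <- [45 dd d8 f4 60]
D2: mem[0x13..0x18] <- [4f 0d fa 42 97 b7]
query mem[0x1d]=0xd8, mem[0x18]=0xb7, mem[0x19]=0x64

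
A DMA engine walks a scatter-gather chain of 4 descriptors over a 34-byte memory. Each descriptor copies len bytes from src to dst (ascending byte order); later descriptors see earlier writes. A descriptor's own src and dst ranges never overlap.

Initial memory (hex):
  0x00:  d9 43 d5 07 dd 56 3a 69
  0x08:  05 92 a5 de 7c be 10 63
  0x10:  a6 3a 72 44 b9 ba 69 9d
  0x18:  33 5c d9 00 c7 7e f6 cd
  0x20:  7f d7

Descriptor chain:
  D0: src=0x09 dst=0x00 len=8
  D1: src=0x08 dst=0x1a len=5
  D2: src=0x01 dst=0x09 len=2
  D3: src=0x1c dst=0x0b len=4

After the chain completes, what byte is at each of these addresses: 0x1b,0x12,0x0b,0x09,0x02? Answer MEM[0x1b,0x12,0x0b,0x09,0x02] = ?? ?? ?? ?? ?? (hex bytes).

[0] 0x09->0x00 len=8 : 92 a5 de 7c be 10 63 a6
[1] 0x08->0x1a len=5 : 05 92 a5 de 7c
[2] 0x01->0x09 len=2 : a5 de
[3] 0x1c->0x0b len=4 : a5 de 7c cd
query mem[0x1b]=0x92, mem[0x12]=0x72, mem[0x0b]=0xa5, mem[0x09]=0xa5, mem[0x02]=0xde

MEM[0x1b,0x12,0x0b,0x09,0x02] = 92 72 a5 a5 de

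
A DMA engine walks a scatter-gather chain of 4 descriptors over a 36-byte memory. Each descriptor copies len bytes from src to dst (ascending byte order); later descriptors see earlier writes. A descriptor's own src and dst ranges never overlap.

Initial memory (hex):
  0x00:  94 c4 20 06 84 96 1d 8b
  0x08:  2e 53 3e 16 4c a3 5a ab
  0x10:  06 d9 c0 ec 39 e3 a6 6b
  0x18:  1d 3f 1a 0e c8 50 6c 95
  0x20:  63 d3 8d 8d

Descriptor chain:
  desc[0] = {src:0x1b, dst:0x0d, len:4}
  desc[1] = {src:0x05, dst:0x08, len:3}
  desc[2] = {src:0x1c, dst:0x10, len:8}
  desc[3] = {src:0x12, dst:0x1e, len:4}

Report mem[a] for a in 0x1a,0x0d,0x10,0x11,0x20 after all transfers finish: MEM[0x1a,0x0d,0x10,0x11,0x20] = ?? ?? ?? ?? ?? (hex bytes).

MEM[0x1a,0x0d,0x10,0x11,0x20] = 1a 0e c8 50 63

  after D0: wrote 4B at 0x0d = 0ec8506c
  after D1: wrote 3B at 0x08 = 961d8b
  after D2: wrote 8B at 0x10 = c8506c9563d38d8d
  after D3: wrote 4B at 0x1e = 6c9563d3
query mem[0x1a]=0x1a, mem[0x0d]=0x0e, mem[0x10]=0xc8, mem[0x11]=0x50, mem[0x20]=0x63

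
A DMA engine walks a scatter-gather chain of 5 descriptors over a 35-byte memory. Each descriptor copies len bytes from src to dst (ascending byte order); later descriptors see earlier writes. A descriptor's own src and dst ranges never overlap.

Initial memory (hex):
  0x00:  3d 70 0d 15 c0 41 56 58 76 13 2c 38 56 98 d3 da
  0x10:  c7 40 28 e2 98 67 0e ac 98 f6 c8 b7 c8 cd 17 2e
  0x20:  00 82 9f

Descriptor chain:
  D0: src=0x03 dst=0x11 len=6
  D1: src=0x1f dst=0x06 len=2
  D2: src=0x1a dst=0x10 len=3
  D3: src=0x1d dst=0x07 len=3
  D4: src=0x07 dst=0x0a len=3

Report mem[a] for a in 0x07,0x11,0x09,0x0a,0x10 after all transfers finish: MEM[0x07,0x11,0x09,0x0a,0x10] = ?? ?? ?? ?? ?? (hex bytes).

#0 dst[0x11+6] := {0x15,0xc0,0x41,0x56,0x58,0x76}
#1 dst[0x06+2] := {0x2e,0x00}
#2 dst[0x10+3] := {0xc8,0xb7,0xc8}
#3 dst[0x07+3] := {0xcd,0x17,0x2e}
#4 dst[0x0a+3] := {0xcd,0x17,0x2e}
query mem[0x07]=0xcd, mem[0x11]=0xb7, mem[0x09]=0x2e, mem[0x0a]=0xcd, mem[0x10]=0xc8

MEM[0x07,0x11,0x09,0x0a,0x10] = cd b7 2e cd c8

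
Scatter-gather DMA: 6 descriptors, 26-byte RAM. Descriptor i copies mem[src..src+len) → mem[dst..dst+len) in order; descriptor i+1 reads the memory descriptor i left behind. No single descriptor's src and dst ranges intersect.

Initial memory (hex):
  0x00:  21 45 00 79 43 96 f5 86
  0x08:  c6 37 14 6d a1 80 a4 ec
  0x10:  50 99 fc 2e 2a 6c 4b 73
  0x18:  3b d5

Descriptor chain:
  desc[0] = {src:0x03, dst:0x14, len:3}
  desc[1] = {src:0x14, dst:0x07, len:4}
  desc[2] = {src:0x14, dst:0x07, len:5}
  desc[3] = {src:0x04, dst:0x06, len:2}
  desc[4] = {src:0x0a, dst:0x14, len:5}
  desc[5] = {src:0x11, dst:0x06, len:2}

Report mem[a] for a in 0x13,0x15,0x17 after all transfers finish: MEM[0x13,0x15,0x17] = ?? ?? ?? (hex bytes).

MEM[0x13,0x15,0x17] = 2e 3b 80

#0 dst[0x14+3] := {0x79,0x43,0x96}
#1 dst[0x07+4] := {0x79,0x43,0x96,0x73}
#2 dst[0x07+5] := {0x79,0x43,0x96,0x73,0x3b}
#3 dst[0x06+2] := {0x43,0x96}
#4 dst[0x14+5] := {0x73,0x3b,0xa1,0x80,0xa4}
#5 dst[0x06+2] := {0x99,0xfc}
query mem[0x13]=0x2e, mem[0x15]=0x3b, mem[0x17]=0x80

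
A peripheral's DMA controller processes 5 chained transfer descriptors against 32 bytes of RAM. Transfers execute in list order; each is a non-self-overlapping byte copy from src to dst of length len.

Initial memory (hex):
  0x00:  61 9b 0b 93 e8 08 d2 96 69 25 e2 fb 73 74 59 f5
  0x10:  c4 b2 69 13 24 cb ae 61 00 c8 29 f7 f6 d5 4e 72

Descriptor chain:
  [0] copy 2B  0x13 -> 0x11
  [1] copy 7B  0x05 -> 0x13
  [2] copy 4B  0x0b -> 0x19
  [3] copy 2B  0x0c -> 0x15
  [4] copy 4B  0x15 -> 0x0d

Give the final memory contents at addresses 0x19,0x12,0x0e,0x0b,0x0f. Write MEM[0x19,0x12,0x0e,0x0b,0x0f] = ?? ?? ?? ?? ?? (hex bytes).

  after D0: wrote 2B at 0x11 = 1324
  after D1: wrote 7B at 0x13 = 08d2966925e2fb
  after D2: wrote 4B at 0x19 = fb737459
  after D3: wrote 2B at 0x15 = 7374
  after D4: wrote 4B at 0x0d = 737425e2
query mem[0x19]=0xfb, mem[0x12]=0x24, mem[0x0e]=0x74, mem[0x0b]=0xfb, mem[0x0f]=0x25

MEM[0x19,0x12,0x0e,0x0b,0x0f] = fb 24 74 fb 25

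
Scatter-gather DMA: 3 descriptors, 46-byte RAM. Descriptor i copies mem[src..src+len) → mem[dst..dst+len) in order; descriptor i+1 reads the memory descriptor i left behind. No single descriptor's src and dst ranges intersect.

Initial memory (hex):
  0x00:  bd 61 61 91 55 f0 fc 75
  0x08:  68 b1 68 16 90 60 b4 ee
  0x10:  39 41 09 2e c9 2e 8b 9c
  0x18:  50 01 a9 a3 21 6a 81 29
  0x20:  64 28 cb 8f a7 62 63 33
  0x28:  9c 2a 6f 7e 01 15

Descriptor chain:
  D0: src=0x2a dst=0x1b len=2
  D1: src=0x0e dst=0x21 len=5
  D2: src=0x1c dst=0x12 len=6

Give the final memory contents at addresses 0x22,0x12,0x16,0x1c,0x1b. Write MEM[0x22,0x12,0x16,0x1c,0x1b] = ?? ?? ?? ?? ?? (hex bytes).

D0: mem[0x1b..0x1c] <- [6f 7e]
D1: mem[0x21..0x25] <- [b4 ee 39 41 09]
D2: mem[0x12..0x17] <- [7e 6a 81 29 64 b4]
query mem[0x22]=0xee, mem[0x12]=0x7e, mem[0x16]=0x64, mem[0x1c]=0x7e, mem[0x1b]=0x6f

MEM[0x22,0x12,0x16,0x1c,0x1b] = ee 7e 64 7e 6f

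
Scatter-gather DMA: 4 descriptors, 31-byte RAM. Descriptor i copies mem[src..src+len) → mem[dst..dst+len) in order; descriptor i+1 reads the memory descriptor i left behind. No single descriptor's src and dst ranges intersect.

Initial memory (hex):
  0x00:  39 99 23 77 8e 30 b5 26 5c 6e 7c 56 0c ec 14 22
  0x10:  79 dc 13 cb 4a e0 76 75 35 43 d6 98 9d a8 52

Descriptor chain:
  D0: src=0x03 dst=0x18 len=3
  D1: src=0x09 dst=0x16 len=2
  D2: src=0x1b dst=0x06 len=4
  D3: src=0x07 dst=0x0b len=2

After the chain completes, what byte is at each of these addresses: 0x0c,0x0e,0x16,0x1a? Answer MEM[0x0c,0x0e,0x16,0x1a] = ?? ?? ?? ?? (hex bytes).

MEM[0x0c,0x0e,0x16,0x1a] = a8 14 6e 30

[0] 0x03->0x18 len=3 : 77 8e 30
[1] 0x09->0x16 len=2 : 6e 7c
[2] 0x1b->0x06 len=4 : 98 9d a8 52
[3] 0x07->0x0b len=2 : 9d a8
query mem[0x0c]=0xa8, mem[0x0e]=0x14, mem[0x16]=0x6e, mem[0x1a]=0x30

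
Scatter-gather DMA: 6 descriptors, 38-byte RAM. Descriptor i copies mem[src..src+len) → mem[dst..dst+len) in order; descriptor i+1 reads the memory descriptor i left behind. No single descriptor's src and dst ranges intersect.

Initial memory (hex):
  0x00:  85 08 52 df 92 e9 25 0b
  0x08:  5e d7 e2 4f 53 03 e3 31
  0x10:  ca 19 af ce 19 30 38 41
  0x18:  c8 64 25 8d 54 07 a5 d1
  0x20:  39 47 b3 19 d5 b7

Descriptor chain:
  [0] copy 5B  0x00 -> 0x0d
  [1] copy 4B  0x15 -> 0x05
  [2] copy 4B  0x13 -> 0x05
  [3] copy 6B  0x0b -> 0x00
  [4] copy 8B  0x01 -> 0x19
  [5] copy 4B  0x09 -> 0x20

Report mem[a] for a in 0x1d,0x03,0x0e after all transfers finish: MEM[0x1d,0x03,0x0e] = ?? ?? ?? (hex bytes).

MEM[0x1d,0x03,0x0e] = df 08 08

[0] 0x00->0x0d len=5 : 85 08 52 df 92
[1] 0x15->0x05 len=4 : 30 38 41 c8
[2] 0x13->0x05 len=4 : ce 19 30 38
[3] 0x0b->0x00 len=6 : 4f 53 85 08 52 df
[4] 0x01->0x19 len=8 : 53 85 08 52 df 19 30 38
[5] 0x09->0x20 len=4 : d7 e2 4f 53
query mem[0x1d]=0xdf, mem[0x03]=0x08, mem[0x0e]=0x08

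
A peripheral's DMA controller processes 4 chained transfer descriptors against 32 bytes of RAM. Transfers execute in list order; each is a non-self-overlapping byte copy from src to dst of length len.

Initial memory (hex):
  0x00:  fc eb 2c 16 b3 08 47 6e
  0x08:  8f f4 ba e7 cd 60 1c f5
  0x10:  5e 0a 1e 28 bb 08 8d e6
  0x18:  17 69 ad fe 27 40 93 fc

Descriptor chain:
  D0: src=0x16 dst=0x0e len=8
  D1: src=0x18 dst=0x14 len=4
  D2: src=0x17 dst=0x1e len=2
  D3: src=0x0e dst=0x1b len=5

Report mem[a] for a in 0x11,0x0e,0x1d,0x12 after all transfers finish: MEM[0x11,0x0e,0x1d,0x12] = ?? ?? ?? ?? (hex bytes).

MEM[0x11,0x0e,0x1d,0x12] = 69 8d 17 ad

D0: mem[0x0e..0x15] <- [8d e6 17 69 ad fe 27 40]
D1: mem[0x14..0x17] <- [17 69 ad fe]
D2: mem[0x1e..0x1f] <- [fe 17]
D3: mem[0x1b..0x1f] <- [8d e6 17 69 ad]
query mem[0x11]=0x69, mem[0x0e]=0x8d, mem[0x1d]=0x17, mem[0x12]=0xad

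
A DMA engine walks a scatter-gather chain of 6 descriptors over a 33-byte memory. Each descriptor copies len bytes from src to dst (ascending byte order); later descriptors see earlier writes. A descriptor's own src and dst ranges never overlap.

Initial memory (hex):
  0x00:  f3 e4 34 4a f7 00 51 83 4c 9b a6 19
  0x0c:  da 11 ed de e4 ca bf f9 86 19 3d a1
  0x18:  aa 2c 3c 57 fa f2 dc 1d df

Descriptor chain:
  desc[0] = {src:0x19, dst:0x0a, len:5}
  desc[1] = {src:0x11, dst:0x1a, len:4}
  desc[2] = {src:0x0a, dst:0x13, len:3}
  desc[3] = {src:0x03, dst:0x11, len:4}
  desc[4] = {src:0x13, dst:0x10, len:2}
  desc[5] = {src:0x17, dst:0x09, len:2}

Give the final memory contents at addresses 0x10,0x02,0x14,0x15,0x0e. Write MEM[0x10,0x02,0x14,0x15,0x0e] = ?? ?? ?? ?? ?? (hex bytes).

MEM[0x10,0x02,0x14,0x15,0x0e] = 00 34 51 57 f2

  after D0: wrote 5B at 0x0a = 2c3c57faf2
  after D1: wrote 4B at 0x1a = cabff986
  after D2: wrote 3B at 0x13 = 2c3c57
  after D3: wrote 4B at 0x11 = 4af70051
  after D4: wrote 2B at 0x10 = 0051
  after D5: wrote 2B at 0x09 = a1aa
query mem[0x10]=0x00, mem[0x02]=0x34, mem[0x14]=0x51, mem[0x15]=0x57, mem[0x0e]=0xf2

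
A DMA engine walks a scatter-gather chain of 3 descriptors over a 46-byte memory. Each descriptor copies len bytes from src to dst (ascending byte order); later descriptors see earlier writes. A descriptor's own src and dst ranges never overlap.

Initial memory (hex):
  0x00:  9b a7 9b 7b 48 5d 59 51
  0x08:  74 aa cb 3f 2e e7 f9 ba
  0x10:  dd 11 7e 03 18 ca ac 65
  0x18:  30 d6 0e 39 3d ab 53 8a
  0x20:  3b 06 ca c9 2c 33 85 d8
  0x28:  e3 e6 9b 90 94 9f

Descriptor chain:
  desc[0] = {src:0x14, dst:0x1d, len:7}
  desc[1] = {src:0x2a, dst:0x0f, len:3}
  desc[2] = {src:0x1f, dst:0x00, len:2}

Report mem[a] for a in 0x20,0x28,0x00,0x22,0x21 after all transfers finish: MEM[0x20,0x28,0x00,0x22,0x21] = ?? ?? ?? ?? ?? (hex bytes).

MEM[0x20,0x28,0x00,0x22,0x21] = 65 e3 ac d6 30

#0 dst[0x1d+7] := {0x18,0xca,0xac,0x65,0x30,0xd6,0x0e}
#1 dst[0x0f+3] := {0x9b,0x90,0x94}
#2 dst[0x00+2] := {0xac,0x65}
query mem[0x20]=0x65, mem[0x28]=0xe3, mem[0x00]=0xac, mem[0x22]=0xd6, mem[0x21]=0x30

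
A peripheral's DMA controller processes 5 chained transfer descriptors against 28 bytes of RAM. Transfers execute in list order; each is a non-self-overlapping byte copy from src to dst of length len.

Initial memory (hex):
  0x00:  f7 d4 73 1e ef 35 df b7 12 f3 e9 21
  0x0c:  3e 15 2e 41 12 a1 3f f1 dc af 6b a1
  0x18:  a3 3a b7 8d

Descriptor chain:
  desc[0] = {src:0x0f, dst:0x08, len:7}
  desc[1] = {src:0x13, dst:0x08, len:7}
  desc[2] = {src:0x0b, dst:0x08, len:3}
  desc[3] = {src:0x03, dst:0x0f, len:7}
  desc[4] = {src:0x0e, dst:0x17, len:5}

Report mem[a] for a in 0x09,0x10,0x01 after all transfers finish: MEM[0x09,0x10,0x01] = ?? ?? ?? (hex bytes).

D0: mem[0x08..0x0e] <- [41 12 a1 3f f1 dc af]
D1: mem[0x08..0x0e] <- [f1 dc af 6b a1 a3 3a]
D2: mem[0x08..0x0a] <- [6b a1 a3]
D3: mem[0x0f..0x15] <- [1e ef 35 df b7 6b a1]
D4: mem[0x17..0x1b] <- [3a 1e ef 35 df]
query mem[0x09]=0xa1, mem[0x10]=0xef, mem[0x01]=0xd4

MEM[0x09,0x10,0x01] = a1 ef d4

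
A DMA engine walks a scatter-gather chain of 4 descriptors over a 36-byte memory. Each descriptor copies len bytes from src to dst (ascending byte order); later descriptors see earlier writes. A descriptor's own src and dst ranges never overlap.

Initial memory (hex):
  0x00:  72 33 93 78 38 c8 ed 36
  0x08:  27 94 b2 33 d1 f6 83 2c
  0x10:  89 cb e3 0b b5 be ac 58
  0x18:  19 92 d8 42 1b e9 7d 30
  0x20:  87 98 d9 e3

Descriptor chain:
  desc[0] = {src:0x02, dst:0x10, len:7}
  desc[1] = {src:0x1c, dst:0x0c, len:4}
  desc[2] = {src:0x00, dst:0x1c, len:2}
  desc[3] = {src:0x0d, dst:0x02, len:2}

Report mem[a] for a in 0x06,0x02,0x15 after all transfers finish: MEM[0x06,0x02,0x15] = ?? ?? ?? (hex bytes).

MEM[0x06,0x02,0x15] = ed e9 36

#0 dst[0x10+7] := {0x93,0x78,0x38,0xc8,0xed,0x36,0x27}
#1 dst[0x0c+4] := {0x1b,0xe9,0x7d,0x30}
#2 dst[0x1c+2] := {0x72,0x33}
#3 dst[0x02+2] := {0xe9,0x7d}
query mem[0x06]=0xed, mem[0x02]=0xe9, mem[0x15]=0x36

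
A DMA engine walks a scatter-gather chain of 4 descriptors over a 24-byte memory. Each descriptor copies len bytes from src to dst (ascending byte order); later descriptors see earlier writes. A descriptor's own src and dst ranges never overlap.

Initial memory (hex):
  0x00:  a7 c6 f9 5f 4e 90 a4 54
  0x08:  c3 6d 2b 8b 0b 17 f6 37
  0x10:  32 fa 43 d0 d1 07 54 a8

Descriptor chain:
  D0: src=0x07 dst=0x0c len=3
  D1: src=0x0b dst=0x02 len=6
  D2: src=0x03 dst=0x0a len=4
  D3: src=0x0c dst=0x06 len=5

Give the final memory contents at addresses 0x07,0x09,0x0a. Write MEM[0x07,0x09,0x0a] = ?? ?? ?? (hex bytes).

#0 dst[0x0c+3] := {0x54,0xc3,0x6d}
#1 dst[0x02+6] := {0x8b,0x54,0xc3,0x6d,0x37,0x32}
#2 dst[0x0a+4] := {0x54,0xc3,0x6d,0x37}
#3 dst[0x06+5] := {0x6d,0x37,0x6d,0x37,0x32}
query mem[0x07]=0x37, mem[0x09]=0x37, mem[0x0a]=0x32

MEM[0x07,0x09,0x0a] = 37 37 32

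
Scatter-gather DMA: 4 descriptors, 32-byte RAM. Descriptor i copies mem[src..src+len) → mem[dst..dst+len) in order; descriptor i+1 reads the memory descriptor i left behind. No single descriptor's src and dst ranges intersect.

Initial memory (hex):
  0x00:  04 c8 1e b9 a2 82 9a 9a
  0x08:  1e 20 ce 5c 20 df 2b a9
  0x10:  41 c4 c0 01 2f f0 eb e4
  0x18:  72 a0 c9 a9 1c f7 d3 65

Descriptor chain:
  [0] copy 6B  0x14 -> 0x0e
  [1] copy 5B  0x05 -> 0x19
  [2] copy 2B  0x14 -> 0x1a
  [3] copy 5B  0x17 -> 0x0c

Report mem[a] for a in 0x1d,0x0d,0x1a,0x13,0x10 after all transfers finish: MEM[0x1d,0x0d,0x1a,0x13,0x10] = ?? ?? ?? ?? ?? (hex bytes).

MEM[0x1d,0x0d,0x1a,0x13,0x10] = 20 72 2f a0 f0

#0 dst[0x0e+6] := {0x2f,0xf0,0xeb,0xe4,0x72,0xa0}
#1 dst[0x19+5] := {0x82,0x9a,0x9a,0x1e,0x20}
#2 dst[0x1a+2] := {0x2f,0xf0}
#3 dst[0x0c+5] := {0xe4,0x72,0x82,0x2f,0xf0}
query mem[0x1d]=0x20, mem[0x0d]=0x72, mem[0x1a]=0x2f, mem[0x13]=0xa0, mem[0x10]=0xf0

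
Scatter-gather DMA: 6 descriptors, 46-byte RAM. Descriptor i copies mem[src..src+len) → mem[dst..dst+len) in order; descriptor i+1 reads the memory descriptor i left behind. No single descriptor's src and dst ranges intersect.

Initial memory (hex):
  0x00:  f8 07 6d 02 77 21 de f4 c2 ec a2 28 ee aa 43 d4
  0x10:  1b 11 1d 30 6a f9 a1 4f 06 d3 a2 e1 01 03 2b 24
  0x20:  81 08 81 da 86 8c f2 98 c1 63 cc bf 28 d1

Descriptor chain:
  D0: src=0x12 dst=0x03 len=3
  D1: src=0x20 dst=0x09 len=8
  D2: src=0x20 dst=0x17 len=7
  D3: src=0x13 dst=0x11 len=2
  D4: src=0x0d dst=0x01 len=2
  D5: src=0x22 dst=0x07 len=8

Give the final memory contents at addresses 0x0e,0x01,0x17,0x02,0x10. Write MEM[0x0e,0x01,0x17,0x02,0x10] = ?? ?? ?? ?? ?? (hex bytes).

MEM[0x0e,0x01,0x17,0x02,0x10] = 63 86 81 8c 98

  after D0: wrote 3B at 0x03 = 1d306a
  after D1: wrote 8B at 0x09 = 810881da868cf298
  after D2: wrote 7B at 0x17 = 810881da868cf2
  after D3: wrote 2B at 0x11 = 306a
  after D4: wrote 2B at 0x01 = 868c
  after D5: wrote 8B at 0x07 = 81da868cf298c163
query mem[0x0e]=0x63, mem[0x01]=0x86, mem[0x17]=0x81, mem[0x02]=0x8c, mem[0x10]=0x98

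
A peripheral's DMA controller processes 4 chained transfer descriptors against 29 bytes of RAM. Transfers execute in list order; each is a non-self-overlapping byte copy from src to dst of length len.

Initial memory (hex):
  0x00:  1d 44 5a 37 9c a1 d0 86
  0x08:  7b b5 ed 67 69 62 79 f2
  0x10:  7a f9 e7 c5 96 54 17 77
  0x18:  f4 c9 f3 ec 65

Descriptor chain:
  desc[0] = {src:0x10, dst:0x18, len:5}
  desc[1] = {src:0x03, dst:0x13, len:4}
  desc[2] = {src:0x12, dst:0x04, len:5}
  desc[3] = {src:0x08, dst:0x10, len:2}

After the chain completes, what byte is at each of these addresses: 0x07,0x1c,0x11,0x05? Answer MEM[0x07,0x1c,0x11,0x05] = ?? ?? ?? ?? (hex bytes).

#0 dst[0x18+5] := {0x7a,0xf9,0xe7,0xc5,0x96}
#1 dst[0x13+4] := {0x37,0x9c,0xa1,0xd0}
#2 dst[0x04+5] := {0xe7,0x37,0x9c,0xa1,0xd0}
#3 dst[0x10+2] := {0xd0,0xb5}
query mem[0x07]=0xa1, mem[0x1c]=0x96, mem[0x11]=0xb5, mem[0x05]=0x37

MEM[0x07,0x1c,0x11,0x05] = a1 96 b5 37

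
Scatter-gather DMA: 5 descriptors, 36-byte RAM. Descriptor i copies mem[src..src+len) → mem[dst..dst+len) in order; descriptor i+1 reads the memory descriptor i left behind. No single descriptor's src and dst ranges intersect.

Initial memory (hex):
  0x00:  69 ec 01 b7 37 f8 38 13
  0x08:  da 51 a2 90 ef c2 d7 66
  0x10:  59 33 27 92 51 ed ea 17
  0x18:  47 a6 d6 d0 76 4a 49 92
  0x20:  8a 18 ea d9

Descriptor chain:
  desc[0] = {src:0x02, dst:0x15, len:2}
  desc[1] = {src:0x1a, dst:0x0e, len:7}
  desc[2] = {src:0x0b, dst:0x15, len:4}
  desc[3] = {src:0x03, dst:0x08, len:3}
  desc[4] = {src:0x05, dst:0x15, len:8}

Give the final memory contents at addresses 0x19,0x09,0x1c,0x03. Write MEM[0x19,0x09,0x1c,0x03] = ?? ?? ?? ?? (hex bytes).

#0 dst[0x15+2] := {0x01,0xb7}
#1 dst[0x0e+7] := {0xd6,0xd0,0x76,0x4a,0x49,0x92,0x8a}
#2 dst[0x15+4] := {0x90,0xef,0xc2,0xd6}
#3 dst[0x08+3] := {0xb7,0x37,0xf8}
#4 dst[0x15+8] := {0xf8,0x38,0x13,0xb7,0x37,0xf8,0x90,0xef}
query mem[0x19]=0x37, mem[0x09]=0x37, mem[0x1c]=0xef, mem[0x03]=0xb7

MEM[0x19,0x09,0x1c,0x03] = 37 37 ef b7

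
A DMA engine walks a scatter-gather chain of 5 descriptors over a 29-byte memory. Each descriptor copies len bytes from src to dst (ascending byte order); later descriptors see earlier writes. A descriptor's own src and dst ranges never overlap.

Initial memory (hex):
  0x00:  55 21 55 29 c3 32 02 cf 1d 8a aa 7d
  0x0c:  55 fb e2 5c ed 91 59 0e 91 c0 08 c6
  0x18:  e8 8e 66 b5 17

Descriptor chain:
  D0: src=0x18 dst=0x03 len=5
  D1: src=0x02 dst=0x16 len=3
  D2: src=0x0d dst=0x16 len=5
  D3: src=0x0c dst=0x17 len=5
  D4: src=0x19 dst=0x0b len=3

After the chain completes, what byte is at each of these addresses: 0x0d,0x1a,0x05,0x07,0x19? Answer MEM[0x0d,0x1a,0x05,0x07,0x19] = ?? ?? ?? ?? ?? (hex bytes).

#0 dst[0x03+5] := {0xe8,0x8e,0x66,0xb5,0x17}
#1 dst[0x16+3] := {0x55,0xe8,0x8e}
#2 dst[0x16+5] := {0xfb,0xe2,0x5c,0xed,0x91}
#3 dst[0x17+5] := {0x55,0xfb,0xe2,0x5c,0xed}
#4 dst[0x0b+3] := {0xe2,0x5c,0xed}
query mem[0x0d]=0xed, mem[0x1a]=0x5c, mem[0x05]=0x66, mem[0x07]=0x17, mem[0x19]=0xe2

MEM[0x0d,0x1a,0x05,0x07,0x19] = ed 5c 66 17 e2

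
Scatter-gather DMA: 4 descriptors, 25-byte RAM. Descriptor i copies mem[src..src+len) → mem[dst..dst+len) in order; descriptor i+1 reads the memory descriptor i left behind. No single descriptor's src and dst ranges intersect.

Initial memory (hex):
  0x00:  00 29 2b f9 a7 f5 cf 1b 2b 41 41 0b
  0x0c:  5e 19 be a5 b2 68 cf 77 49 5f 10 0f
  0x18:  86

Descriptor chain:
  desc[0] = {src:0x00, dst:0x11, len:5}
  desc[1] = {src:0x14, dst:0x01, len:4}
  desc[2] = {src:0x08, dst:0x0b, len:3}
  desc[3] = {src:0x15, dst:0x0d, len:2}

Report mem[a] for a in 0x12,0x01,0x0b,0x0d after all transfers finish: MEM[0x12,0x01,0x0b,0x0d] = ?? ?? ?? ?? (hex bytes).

[0] 0x00->0x11 len=5 : 00 29 2b f9 a7
[1] 0x14->0x01 len=4 : f9 a7 10 0f
[2] 0x08->0x0b len=3 : 2b 41 41
[3] 0x15->0x0d len=2 : a7 10
query mem[0x12]=0x29, mem[0x01]=0xf9, mem[0x0b]=0x2b, mem[0x0d]=0xa7

MEM[0x12,0x01,0x0b,0x0d] = 29 f9 2b a7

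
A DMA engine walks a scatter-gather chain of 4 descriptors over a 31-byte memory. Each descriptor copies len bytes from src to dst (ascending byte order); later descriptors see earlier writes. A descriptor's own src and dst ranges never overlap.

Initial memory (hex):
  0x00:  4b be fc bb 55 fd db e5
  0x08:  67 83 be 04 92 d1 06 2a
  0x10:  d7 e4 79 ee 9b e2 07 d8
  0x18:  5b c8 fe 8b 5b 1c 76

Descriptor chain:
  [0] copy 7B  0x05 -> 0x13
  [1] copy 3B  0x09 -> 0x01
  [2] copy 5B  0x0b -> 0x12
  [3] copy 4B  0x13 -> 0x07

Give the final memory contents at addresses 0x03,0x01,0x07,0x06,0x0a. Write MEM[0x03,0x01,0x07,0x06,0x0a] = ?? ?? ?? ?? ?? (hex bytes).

D0: mem[0x13..0x19] <- [fd db e5 67 83 be 04]
D1: mem[0x01..0x03] <- [83 be 04]
D2: mem[0x12..0x16] <- [04 92 d1 06 2a]
D3: mem[0x07..0x0a] <- [92 d1 06 2a]
query mem[0x03]=0x04, mem[0x01]=0x83, mem[0x07]=0x92, mem[0x06]=0xdb, mem[0x0a]=0x2a

MEM[0x03,0x01,0x07,0x06,0x0a] = 04 83 92 db 2a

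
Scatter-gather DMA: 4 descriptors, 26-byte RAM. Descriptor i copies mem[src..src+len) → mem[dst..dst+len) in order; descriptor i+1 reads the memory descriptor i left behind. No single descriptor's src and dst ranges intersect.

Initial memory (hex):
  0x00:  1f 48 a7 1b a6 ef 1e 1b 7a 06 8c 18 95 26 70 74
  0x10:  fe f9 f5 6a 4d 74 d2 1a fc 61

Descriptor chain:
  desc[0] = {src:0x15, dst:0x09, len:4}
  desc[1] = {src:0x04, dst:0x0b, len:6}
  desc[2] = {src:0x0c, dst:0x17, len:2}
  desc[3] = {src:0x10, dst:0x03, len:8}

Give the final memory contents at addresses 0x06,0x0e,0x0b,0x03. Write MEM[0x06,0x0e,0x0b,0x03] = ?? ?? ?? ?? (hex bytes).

MEM[0x06,0x0e,0x0b,0x03] = 6a 1b a6 74

D0: mem[0x09..0x0c] <- [74 d2 1a fc]
D1: mem[0x0b..0x10] <- [a6 ef 1e 1b 7a 74]
D2: mem[0x17..0x18] <- [ef 1e]
D3: mem[0x03..0x0a] <- [74 f9 f5 6a 4d 74 d2 ef]
query mem[0x06]=0x6a, mem[0x0e]=0x1b, mem[0x0b]=0xa6, mem[0x03]=0x74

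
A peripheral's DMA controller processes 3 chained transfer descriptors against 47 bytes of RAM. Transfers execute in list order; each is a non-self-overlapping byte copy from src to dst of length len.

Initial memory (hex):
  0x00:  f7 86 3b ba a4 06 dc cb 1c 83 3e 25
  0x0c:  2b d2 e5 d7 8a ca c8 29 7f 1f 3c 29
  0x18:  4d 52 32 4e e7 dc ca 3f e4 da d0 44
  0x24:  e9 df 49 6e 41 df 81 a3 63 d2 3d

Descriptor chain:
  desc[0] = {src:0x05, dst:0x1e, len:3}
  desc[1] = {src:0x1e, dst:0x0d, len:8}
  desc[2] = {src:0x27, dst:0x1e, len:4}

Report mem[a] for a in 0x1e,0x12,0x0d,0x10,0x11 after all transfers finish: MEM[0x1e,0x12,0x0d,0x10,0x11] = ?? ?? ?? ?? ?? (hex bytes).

MEM[0x1e,0x12,0x0d,0x10,0x11] = 6e 44 06 da d0

  after D0: wrote 3B at 0x1e = 06dccb
  after D1: wrote 8B at 0x0d = 06dccbdad044e9df
  after D2: wrote 4B at 0x1e = 6e41df81
query mem[0x1e]=0x6e, mem[0x12]=0x44, mem[0x0d]=0x06, mem[0x10]=0xda, mem[0x11]=0xd0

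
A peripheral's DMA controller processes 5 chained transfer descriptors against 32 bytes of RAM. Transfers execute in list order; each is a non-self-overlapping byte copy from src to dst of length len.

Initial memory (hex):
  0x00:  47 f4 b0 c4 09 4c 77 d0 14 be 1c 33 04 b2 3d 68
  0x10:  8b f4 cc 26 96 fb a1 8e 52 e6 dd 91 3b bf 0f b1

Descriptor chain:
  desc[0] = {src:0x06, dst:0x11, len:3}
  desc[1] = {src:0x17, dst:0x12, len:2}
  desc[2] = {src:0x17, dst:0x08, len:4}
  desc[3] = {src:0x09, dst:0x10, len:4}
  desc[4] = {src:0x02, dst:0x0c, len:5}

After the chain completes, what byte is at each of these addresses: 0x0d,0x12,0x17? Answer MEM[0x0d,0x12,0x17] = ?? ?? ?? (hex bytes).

MEM[0x0d,0x12,0x17] = c4 dd 8e

D0: mem[0x11..0x13] <- [77 d0 14]
D1: mem[0x12..0x13] <- [8e 52]
D2: mem[0x08..0x0b] <- [8e 52 e6 dd]
D3: mem[0x10..0x13] <- [52 e6 dd 04]
D4: mem[0x0c..0x10] <- [b0 c4 09 4c 77]
query mem[0x0d]=0xc4, mem[0x12]=0xdd, mem[0x17]=0x8e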